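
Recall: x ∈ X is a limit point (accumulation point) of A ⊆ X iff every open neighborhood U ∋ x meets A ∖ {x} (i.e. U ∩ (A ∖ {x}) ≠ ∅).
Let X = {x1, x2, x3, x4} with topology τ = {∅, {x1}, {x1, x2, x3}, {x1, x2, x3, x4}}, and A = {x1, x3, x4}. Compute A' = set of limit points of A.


A' = {x2, x3, x4}

For each x ∈ X, list the open sets U ∈ τ with x ∈ U, then check whether U ∩ (A ∖ {x}) ≠ ∅ for every such U.
  x = x1: open {x1} ∋ x has {x1} ∩ (A ∖ {x1}) = ∅, so x is NOT a limit point.
  x = x2: opens ∋ x are {x1, x2, x3}, {x1, x2, x3, x4}; each meets A ∖ {x2}, so x IS a limit point.
  x = x3: opens ∋ x are {x1, x2, x3}, {x1, x2, x3, x4}; each meets A ∖ {x3}, so x IS a limit point.
  x = x4: opens ∋ x are {x1, x2, x3, x4}; each meets A ∖ {x4}, so x IS a limit point.
Collecting: A' = {x2, x3, x4}.


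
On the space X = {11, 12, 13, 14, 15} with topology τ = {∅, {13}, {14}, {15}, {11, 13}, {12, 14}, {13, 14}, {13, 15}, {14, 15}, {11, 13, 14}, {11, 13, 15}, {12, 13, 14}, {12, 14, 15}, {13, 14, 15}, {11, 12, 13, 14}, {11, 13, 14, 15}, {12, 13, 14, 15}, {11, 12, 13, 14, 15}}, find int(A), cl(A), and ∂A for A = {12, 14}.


int(A) = {12, 14}, cl(A) = {12, 14}, ∂A = ∅.

Closed sets in (X, τ) are complements of opens:
  closed(X, τ) = {∅, {11}, {12}, {15}, {11, 12}, {11, 13}, {11, 15}, {12, 14}, {12, 15}, {11, 12, 13}, {11, 12, 14}, {11, 12, 15}, {11, 13, 15}, {12, 14, 15}, {11, 12, 13, 14}, {11, 12, 13, 15}, {11, 12, 14, 15}, {11, 12, 13, 14, 15}}.
int(A) = ⋃ {U ∈ τ : U ⊆ A}. Opens contained in A: ∅, {14}, {12, 14}.
Taking the union of these: int(A) = {12, 14}.
cl(A) = ⋂ {C closed : A ⊆ C}. Closed sets containing A: {12, 14}, {11, 12, 14}, {12, 14, 15}, {11, 12, 13, 14}, {11, 12, 14, 15}, {11, 12, 13, 14, 15}.
Intersecting these: cl(A) = {12, 14}.
∂A = cl(A) ∖ int(A) = {12, 14} ∖ {12, 14} = ∅.


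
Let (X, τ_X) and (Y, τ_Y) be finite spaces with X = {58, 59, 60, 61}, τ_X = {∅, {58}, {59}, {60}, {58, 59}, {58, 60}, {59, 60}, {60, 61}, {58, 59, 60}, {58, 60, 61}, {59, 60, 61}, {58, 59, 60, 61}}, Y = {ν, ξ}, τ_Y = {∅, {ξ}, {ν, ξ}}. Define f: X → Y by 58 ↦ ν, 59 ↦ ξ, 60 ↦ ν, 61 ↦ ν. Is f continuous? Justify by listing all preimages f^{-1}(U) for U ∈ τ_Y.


f IS continuous.

Compute f^{-1}(U) for each U ∈ τ_Y:
  U = ∅: f^{-1}(U) = ∅ ∈ τ_X ✓.
  U = {ξ}: f^{-1}(U) = {59} ∈ τ_X ✓.
  U = {ν, ξ}: f^{-1}(U) = {58, 59, 60, 61} ∈ τ_X ✓.
Every preimage lies in τ_X, so f IS continuous.


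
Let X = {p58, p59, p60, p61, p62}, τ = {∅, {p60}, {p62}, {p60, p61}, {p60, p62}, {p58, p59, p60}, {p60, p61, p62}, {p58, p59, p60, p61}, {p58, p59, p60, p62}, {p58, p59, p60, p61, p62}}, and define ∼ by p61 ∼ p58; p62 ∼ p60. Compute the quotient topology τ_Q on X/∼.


X/∼ = {[p58=p61], [p59], [p60=p62]}; |τ_Q| = 3.

Equivalence classes: [p58=p61], [p59], [p60=p62].
Quotient map π: X → X/∼ sends p58 ↦ [p58=p61], p59 ↦ [p59], p60 ↦ [p60=p62], p61 ↦ [p58=p61], p62 ↦ [p60=p62].
For each subset V ⊆ X/∼, compute π^{-1}(V) ⊆ X and check whether π^{-1}(V) ∈ τ. V is open in τ_Q iff π^{-1}(V) ∈ τ.
  V = {}: π^{-1}(V) = ∅ ∈ τ ✓.
  V = {[p58=p61]}: π^{-1}(V) = {p58, p61} ∉ τ ✗.
  V = {[p59]}: π^{-1}(V) = {p59} ∉ τ ✗.
  V = {[p58=p61], [p59]}: π^{-1}(V) = {p58, p59, p61} ∉ τ ✗.
  V = {[p60=p62]}: π^{-1}(V) = {p60, p62} ∈ τ ✓.
  V = {[p58=p61], [p60=p62]}: π^{-1}(V) = {p58, p60, p61, p62} ∉ τ ✗.
  V = {[p59], [p60=p62]}: π^{-1}(V) = {p59, p60, p62} ∉ τ ✗.
  V = {[p58=p61], [p59], [p60=p62]}: π^{-1}(V) = {p58, p59, p60, p61, p62} ∈ τ ✓.
Open sets in the quotient: τ_Q = {{}, {[p60=p62]}, {[p58=p61], [p59], [p60=p62]}} (3 elements).


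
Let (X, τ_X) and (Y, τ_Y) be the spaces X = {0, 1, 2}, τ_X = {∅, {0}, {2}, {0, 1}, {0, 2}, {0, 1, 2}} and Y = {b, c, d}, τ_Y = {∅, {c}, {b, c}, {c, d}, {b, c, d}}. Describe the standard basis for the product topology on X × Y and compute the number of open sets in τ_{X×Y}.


Basis B = {∅ × ∅, {0} × {c}, {2} × {c}, {0} × {b, c}, {0} × {c, d}, {0, 1} × {c}, {0, 2} × {c}, {2} × {b, c}, {2} × {c, d}, {0} × {b, c, d}, {0, 1, 2} × {c}, {2} × {b, c, d}, {0, 1} × {b, c}, {0, 2} × {b, c}, {0, 1} × {c, d}, {0, 2} × {c, d}, {0, 1} × {b, c, d}, {0, 2} × {b, c, d}, {0, 1, 2} × {b, c}, {0, 1, 2} × {c, d}, {0, 1, 2} × {b, c, d}}; |τ_{X×Y}| = 70.

Enumerate products U × V with U ∈ τ_X, V ∈ τ_Y (deduplicated):
  ∅ × ∅ = {} (∅)
  {0} × {c} = {(0,c)}
  {2} × {c} = {(2,c)}
  {0} × {b, c} = {(0,b), (0,c)}
  {0} × {c, d} = {(0,c), (0,d)}
  {0, 1} × {c} = {(0,c), (1,c)}
  {0, 2} × {c} = {(0,c), (2,c)}
  {2} × {b, c} = {(2,b), (2,c)}
  {2} × {c, d} = {(2,c), (2,d)}
  {0} × {b, c, d} = {(0,b), (0,c), (0,d)}
  {0, 1, 2} × {c} = {(0,c), (1,c), (2,c)}
  {2} × {b, c, d} = {(2,b), (2,c), (2,d)}
  {0, 1} × {b, c} = {(0,b), (0,c), (1,b), (1,c)}
  {0, 2} × {b, c} = {(0,b), (0,c), (2,b), (2,c)}
  {0, 1} × {c, d} = {(0,c), (0,d), (1,c), (1,d)}
  {0, 2} × {c, d} = {(0,c), (0,d), (2,c), (2,d)}
  {0, 1} × {b, c, d} = {(0,b), (0,c), (0,d), (1,b), (1,c), (1,d)}
  {0, 2} × {b, c, d} = {(0,b), (0,c), (0,d), (2,b), (2,c), (2,d)}
  {0, 1, 2} × {b, c} = {(0,b), (0,c), (1,b), (1,c), (2,b), (2,c)}
  {0, 1, 2} × {c, d} = {(0,c), (0,d), (1,c), (1,d), (2,c), (2,d)}
  {0, 1, 2} × {b, c, d} = {(0,b), (0,c), (0,d), (1,b), (1,c), (1,d), (2,b), (2,c), (2,d)}
These 21 distinct sets form the basis B.
Close under arbitrary unions to get τ_{X×Y}; counting gives |τ_{X×Y}| = 70.


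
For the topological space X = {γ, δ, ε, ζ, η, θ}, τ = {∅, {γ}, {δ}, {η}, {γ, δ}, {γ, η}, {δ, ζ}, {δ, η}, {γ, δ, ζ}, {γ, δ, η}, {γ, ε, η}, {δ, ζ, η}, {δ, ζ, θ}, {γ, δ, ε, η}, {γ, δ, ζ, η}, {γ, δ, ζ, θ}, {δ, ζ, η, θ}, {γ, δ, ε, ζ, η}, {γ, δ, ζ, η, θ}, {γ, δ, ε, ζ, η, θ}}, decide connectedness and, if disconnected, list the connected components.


(X, τ) is disconnected; components = [{γ, ε, η}, {δ, ζ, θ}].

Find clopen sets (U ∈ τ with X ∖ U ∈ τ):
  U = ∅, X ∖ U = {γ, δ, ε, ζ, η, θ} — both open, so U is clopen.
  U = {γ, ε, η}, X ∖ U = {δ, ζ, θ} — both open, so U is clopen.
  U = {δ, ζ, θ}, X ∖ U = {γ, ε, η} — both open, so U is clopen.
  U = {γ, δ, ε, ζ, η, θ}, X ∖ U = ∅ — both open, so U is clopen.
Nontrivial clopen(s) exist: e.g. {δ, ζ, θ}. So (X, τ) is disconnected.
Compute connected components by grouping points that agree on all clopens:
  component: {γ, ε, η}
  component: {δ, ζ, θ}


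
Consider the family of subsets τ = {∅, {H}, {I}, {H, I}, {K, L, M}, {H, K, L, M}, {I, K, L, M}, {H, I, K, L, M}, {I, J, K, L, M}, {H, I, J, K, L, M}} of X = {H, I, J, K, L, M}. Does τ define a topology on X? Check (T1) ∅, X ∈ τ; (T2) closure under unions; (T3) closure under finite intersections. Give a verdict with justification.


τ IS a topology on X.

Axiom (T1): ∅ ∈ τ? Yes; X ∈ τ? Yes.
Axiom (T2/T3): check pairwise unions and intersections of members of τ.
All pairwise intersections and unions checked — each lies in τ. Therefore τ satisfies (T1), (T2), (T3): it IS a topology on X.


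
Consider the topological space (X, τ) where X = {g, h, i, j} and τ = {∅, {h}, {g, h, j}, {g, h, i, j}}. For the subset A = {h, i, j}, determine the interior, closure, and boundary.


int(A) = {h}, cl(A) = {g, h, i, j}, ∂A = {g, i, j}.

Closed sets in (X, τ) are complements of opens:
  closed(X, τ) = {∅, {i}, {g, i, j}, {g, h, i, j}}.
int(A) = ⋃ {U ∈ τ : U ⊆ A}. Opens contained in A: ∅, {h}.
Taking the union of these: int(A) = {h}.
cl(A) = ⋂ {C closed : A ⊆ C}. Closed sets containing A: {g, h, i, j}.
Intersecting these: cl(A) = {g, h, i, j}.
∂A = cl(A) ∖ int(A) = {g, h, i, j} ∖ {h} = {g, i, j}.


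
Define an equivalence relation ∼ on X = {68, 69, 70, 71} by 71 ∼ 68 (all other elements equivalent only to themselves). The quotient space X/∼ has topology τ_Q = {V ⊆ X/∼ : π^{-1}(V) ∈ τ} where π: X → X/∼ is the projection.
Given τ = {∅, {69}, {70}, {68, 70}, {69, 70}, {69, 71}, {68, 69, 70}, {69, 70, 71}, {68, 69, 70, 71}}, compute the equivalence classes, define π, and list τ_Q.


X/∼ = {[68=71], [69], [70]}; |τ_Q| = 5.

Equivalence classes: [68=71], [69], [70].
Quotient map π: X → X/∼ sends 68 ↦ [68=71], 69 ↦ [69], 70 ↦ [70], 71 ↦ [68=71].
For each subset V ⊆ X/∼, compute π^{-1}(V) ⊆ X and check whether π^{-1}(V) ∈ τ. V is open in τ_Q iff π^{-1}(V) ∈ τ.
  V = {}: π^{-1}(V) = ∅ ∈ τ ✓.
  V = {[68=71]}: π^{-1}(V) = {68, 71} ∉ τ ✗.
  V = {[69]}: π^{-1}(V) = {69} ∈ τ ✓.
  V = {[68=71], [69]}: π^{-1}(V) = {68, 69, 71} ∉ τ ✗.
  V = {[70]}: π^{-1}(V) = {70} ∈ τ ✓.
  V = {[68=71], [70]}: π^{-1}(V) = {68, 70, 71} ∉ τ ✗.
  V = {[69], [70]}: π^{-1}(V) = {69, 70} ∈ τ ✓.
  V = {[68=71], [69], [70]}: π^{-1}(V) = {68, 69, 70, 71} ∈ τ ✓.
Open sets in the quotient: τ_Q = {{}, {[69]}, {[70]}, {[69], [70]}, {[68=71], [69], [70]}} (5 elements).


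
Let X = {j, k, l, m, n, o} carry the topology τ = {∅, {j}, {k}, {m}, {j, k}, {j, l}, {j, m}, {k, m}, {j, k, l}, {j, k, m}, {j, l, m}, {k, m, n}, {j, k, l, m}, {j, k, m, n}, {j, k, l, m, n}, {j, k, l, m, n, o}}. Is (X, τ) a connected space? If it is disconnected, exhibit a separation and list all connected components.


(X, τ) is connected.

Find clopen sets (U ∈ τ with X ∖ U ∈ τ):
  U = ∅, X ∖ U = {j, k, l, m, n, o} — both open, so U is clopen.
  U = {j, k, l, m, n, o}, X ∖ U = ∅ — both open, so U is clopen.
Only trivial clopens (∅ and X) exist, so (X, τ) is connected.
Compute connected components by grouping points that agree on all clopens:
  component: {j, k, l, m, n, o}


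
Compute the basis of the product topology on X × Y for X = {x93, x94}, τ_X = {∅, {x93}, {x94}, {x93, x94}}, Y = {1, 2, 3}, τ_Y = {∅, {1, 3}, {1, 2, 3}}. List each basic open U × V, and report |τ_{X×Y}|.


Basis B = {∅ × ∅, {x93} × {1, 3}, {x94} × {1, 3}, {x93} × {1, 2, 3}, {x94} × {1, 2, 3}, {x93, x94} × {1, 3}, {x93, x94} × {1, 2, 3}}; |τ_{X×Y}| = 9.

Enumerate products U × V with U ∈ τ_X, V ∈ τ_Y (deduplicated):
  ∅ × ∅ = {} (∅)
  {x93} × {1, 3} = {(x93,1), (x93,3)}
  {x94} × {1, 3} = {(x94,1), (x94,3)}
  {x93} × {1, 2, 3} = {(x93,1), (x93,2), (x93,3)}
  {x94} × {1, 2, 3} = {(x94,1), (x94,2), (x94,3)}
  {x93, x94} × {1, 3} = {(x93,1), (x93,3), (x94,1), (x94,3)}
  {x93, x94} × {1, 2, 3} = {(x93,1), (x93,2), (x93,3), (x94,1), (x94,2), (x94,3)}
These 7 distinct sets form the basis B.
Close under arbitrary unions to get τ_{X×Y}; counting gives |τ_{X×Y}| = 9.


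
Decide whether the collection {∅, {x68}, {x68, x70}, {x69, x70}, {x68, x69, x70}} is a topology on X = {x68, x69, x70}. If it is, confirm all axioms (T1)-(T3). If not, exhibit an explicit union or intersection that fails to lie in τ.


τ is NOT a topology on X.

Axiom (T1): ∅ ∈ τ? Yes; X ∈ τ? Yes.
Axiom (T2/T3): check pairwise unions and intersections of members of τ.
Counterexample for (T3): {x68, x70} ∩ {x69, x70} = {x70} ∉ τ. Therefore τ is NOT a topology.


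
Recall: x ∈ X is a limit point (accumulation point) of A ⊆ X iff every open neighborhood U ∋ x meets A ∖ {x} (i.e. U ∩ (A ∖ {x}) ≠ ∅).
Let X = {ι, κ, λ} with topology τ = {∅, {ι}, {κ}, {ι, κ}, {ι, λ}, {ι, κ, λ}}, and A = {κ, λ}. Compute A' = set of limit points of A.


A' = ∅

For each x ∈ X, list the open sets U ∈ τ with x ∈ U, then check whether U ∩ (A ∖ {x}) ≠ ∅ for every such U.
  x = ι: open {ι} ∋ x has {ι} ∩ (A ∖ {ι}) = ∅, so x is NOT a limit point.
  x = κ: open {κ} ∋ x has {κ} ∩ (A ∖ {κ}) = ∅, so x is NOT a limit point.
  x = λ: open {ι, λ} ∋ x has {ι, λ} ∩ (A ∖ {λ}) = ∅, so x is NOT a limit point.
Collecting: A' = ∅.


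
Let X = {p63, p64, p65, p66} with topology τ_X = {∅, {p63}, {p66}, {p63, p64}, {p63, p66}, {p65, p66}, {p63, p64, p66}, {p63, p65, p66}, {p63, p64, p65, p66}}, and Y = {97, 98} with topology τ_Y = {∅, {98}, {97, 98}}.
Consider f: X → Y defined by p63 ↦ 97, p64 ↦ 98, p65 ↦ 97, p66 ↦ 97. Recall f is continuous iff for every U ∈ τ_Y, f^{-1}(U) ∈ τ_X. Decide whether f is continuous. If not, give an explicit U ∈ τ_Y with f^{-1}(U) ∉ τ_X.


f is NOT continuous.

Compute f^{-1}(U) for each U ∈ τ_Y:
  U = ∅: f^{-1}(U) = ∅ ∈ τ_X ✓.
  U = {98}: f^{-1}(U) = {p64} ∉ τ_X ✗.
  U = {97, 98}: f^{-1}(U) = {p63, p64, p65, p66} ∈ τ_X ✓.
Found U = {98} with f^{-1}(U) = {p64} not in τ_X. Therefore f is NOT continuous.


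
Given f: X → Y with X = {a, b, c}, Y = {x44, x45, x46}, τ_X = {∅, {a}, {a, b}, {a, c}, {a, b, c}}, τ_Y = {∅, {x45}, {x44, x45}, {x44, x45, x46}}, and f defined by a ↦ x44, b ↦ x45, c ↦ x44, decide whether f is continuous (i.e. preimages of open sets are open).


f is NOT continuous.

Compute f^{-1}(U) for each U ∈ τ_Y:
  U = ∅: f^{-1}(U) = ∅ ∈ τ_X ✓.
  U = {x45}: f^{-1}(U) = {b} ∉ τ_X ✗.
  U = {x44, x45}: f^{-1}(U) = {a, b, c} ∈ τ_X ✓.
  U = {x44, x45, x46}: f^{-1}(U) = {a, b, c} ∈ τ_X ✓.
Found U = {x45} with f^{-1}(U) = {b} not in τ_X. Therefore f is NOT continuous.


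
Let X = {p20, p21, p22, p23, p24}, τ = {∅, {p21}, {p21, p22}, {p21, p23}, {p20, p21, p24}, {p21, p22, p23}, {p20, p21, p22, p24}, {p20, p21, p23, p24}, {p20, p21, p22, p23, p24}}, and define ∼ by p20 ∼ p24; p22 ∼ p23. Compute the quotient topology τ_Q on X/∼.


X/∼ = {[p20=p24], [p21], [p22=p23]}; |τ_Q| = 5.

Equivalence classes: [p20=p24], [p21], [p22=p23].
Quotient map π: X → X/∼ sends p20 ↦ [p20=p24], p21 ↦ [p21], p22 ↦ [p22=p23], p23 ↦ [p22=p23], p24 ↦ [p20=p24].
For each subset V ⊆ X/∼, compute π^{-1}(V) ⊆ X and check whether π^{-1}(V) ∈ τ. V is open in τ_Q iff π^{-1}(V) ∈ τ.
  V = {}: π^{-1}(V) = ∅ ∈ τ ✓.
  V = {[p20=p24]}: π^{-1}(V) = {p20, p24} ∉ τ ✗.
  V = {[p21]}: π^{-1}(V) = {p21} ∈ τ ✓.
  V = {[p20=p24], [p21]}: π^{-1}(V) = {p20, p21, p24} ∈ τ ✓.
  V = {[p22=p23]}: π^{-1}(V) = {p22, p23} ∉ τ ✗.
  V = {[p20=p24], [p22=p23]}: π^{-1}(V) = {p20, p22, p23, p24} ∉ τ ✗.
  V = {[p21], [p22=p23]}: π^{-1}(V) = {p21, p22, p23} ∈ τ ✓.
  V = {[p20=p24], [p21], [p22=p23]}: π^{-1}(V) = {p20, p21, p22, p23, p24} ∈ τ ✓.
Open sets in the quotient: τ_Q = {{}, {[p21]}, {[p20=p24], [p21]}, {[p21], [p22=p23]}, {[p20=p24], [p21], [p22=p23]}} (5 elements).


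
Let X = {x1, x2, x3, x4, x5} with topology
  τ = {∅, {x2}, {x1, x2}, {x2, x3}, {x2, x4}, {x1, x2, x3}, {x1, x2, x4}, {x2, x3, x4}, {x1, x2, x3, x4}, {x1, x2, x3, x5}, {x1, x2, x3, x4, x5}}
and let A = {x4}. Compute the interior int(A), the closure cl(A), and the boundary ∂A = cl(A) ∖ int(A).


int(A) = ∅, cl(A) = {x4}, ∂A = {x4}.

Closed sets in (X, τ) are complements of opens:
  closed(X, τ) = {∅, {x4}, {x5}, {x1, x5}, {x3, x5}, {x4, x5}, {x1, x3, x5}, {x1, x4, x5}, {x3, x4, x5}, {x1, x3, x4, x5}, {x1, x2, x3, x4, x5}}.
int(A) = ⋃ {U ∈ τ : U ⊆ A}. Opens contained in A: ∅.
Taking the union of these: int(A) = ∅.
cl(A) = ⋂ {C closed : A ⊆ C}. Closed sets containing A: {x4}, {x4, x5}, {x1, x4, x5}, {x3, x4, x5}, {x1, x3, x4, x5}, {x1, x2, x3, x4, x5}.
Intersecting these: cl(A) = {x4}.
∂A = cl(A) ∖ int(A) = {x4} ∖ ∅ = {x4}.


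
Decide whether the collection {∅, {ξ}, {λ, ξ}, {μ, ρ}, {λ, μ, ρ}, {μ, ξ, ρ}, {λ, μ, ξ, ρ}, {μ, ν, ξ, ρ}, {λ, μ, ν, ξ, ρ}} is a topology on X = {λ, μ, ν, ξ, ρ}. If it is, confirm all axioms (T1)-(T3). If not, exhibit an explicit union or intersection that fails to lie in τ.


τ is NOT a topology on X.

Axiom (T1): ∅ ∈ τ? Yes; X ∈ τ? Yes.
Axiom (T2/T3): check pairwise unions and intersections of members of τ.
Counterexample for (T3): {λ, ξ} ∩ {λ, μ, ρ} = {λ} ∉ τ. Therefore τ is NOT a topology.


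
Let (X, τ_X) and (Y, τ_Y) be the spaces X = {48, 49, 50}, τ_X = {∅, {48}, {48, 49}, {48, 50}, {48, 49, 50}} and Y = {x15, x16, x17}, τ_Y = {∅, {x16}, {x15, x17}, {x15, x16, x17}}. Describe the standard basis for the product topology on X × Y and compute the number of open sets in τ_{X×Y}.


Basis B = {∅ × ∅, {48} × {x16}, {48} × {x15, x17}, {48, 49} × {x16}, {48, 50} × {x16}, {48} × {x15, x16, x17}, {48, 49, 50} × {x16}, {48, 49} × {x15, x17}, {48, 50} × {x15, x17}, {48, 49} × {x15, x16, x17}, {48, 50} × {x15, x16, x17}, {48, 49, 50} × {x15, x17}, {48, 49, 50} × {x15, x16, x17}}; |τ_{X×Y}| = 25.

Enumerate products U × V with U ∈ τ_X, V ∈ τ_Y (deduplicated):
  ∅ × ∅ = {} (∅)
  {48} × {x16} = {(48,x16)}
  {48} × {x15, x17} = {(48,x15), (48,x17)}
  {48, 49} × {x16} = {(48,x16), (49,x16)}
  {48, 50} × {x16} = {(48,x16), (50,x16)}
  {48} × {x15, x16, x17} = {(48,x15), (48,x16), (48,x17)}
  {48, 49, 50} × {x16} = {(48,x16), (49,x16), (50,x16)}
  {48, 49} × {x15, x17} = {(48,x15), (48,x17), (49,x15), (49,x17)}
  {48, 50} × {x15, x17} = {(48,x15), (48,x17), (50,x15), (50,x17)}
  {48, 49} × {x15, x16, x17} = {(48,x15), (48,x16), (48,x17), (49,x15), (49,x16), (49,x17)}
  {48, 50} × {x15, x16, x17} = {(48,x15), (48,x16), (48,x17), (50,x15), (50,x16), (50,x17)}
  {48, 49, 50} × {x15, x17} = {(48,x15), (48,x17), (49,x15), (49,x17), (50,x15), (50,x17)}
  {48, 49, 50} × {x15, x16, x17} = {(48,x15), (48,x16), (48,x17), (49,x15), (49,x16), (49,x17), (50,x15), (50,x16), (50,x17)}
These 13 distinct sets form the basis B.
Close under arbitrary unions to get τ_{X×Y}; counting gives |τ_{X×Y}| = 25.


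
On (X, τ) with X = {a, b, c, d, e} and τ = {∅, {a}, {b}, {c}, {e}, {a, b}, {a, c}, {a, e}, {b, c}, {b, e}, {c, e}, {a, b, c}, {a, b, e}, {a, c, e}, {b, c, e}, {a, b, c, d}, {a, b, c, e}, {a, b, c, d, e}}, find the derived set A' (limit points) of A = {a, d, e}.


A' = {d}

For each x ∈ X, list the open sets U ∈ τ with x ∈ U, then check whether U ∩ (A ∖ {x}) ≠ ∅ for every such U.
  x = a: open {a} ∋ x has {a} ∩ (A ∖ {a}) = ∅, so x is NOT a limit point.
  x = b: open {b} ∋ x has {b} ∩ (A ∖ {b}) = ∅, so x is NOT a limit point.
  x = c: open {c} ∋ x has {c} ∩ (A ∖ {c}) = ∅, so x is NOT a limit point.
  x = d: opens ∋ x are {a, b, c, d}, {a, b, c, d, e}; each meets A ∖ {d}, so x IS a limit point.
  x = e: open {e} ∋ x has {e} ∩ (A ∖ {e}) = ∅, so x is NOT a limit point.
Collecting: A' = {d}.


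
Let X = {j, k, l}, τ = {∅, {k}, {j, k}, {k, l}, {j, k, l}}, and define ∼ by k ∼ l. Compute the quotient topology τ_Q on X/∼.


X/∼ = {[j], [k=l]}; |τ_Q| = 3.

Equivalence classes: [j], [k=l].
Quotient map π: X → X/∼ sends j ↦ [j], k ↦ [k=l], l ↦ [k=l].
For each subset V ⊆ X/∼, compute π^{-1}(V) ⊆ X and check whether π^{-1}(V) ∈ τ. V is open in τ_Q iff π^{-1}(V) ∈ τ.
  V = {}: π^{-1}(V) = ∅ ∈ τ ✓.
  V = {[j]}: π^{-1}(V) = {j} ∉ τ ✗.
  V = {[k=l]}: π^{-1}(V) = {k, l} ∈ τ ✓.
  V = {[j], [k=l]}: π^{-1}(V) = {j, k, l} ∈ τ ✓.
Open sets in the quotient: τ_Q = {{}, {[k=l]}, {[j], [k=l]}} (3 elements).


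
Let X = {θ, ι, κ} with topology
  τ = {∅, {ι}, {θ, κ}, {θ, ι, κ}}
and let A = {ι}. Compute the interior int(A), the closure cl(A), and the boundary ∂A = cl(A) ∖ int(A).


int(A) = {ι}, cl(A) = {ι}, ∂A = ∅.

Closed sets in (X, τ) are complements of opens:
  closed(X, τ) = {∅, {ι}, {θ, κ}, {θ, ι, κ}}.
int(A) = ⋃ {U ∈ τ : U ⊆ A}. Opens contained in A: ∅, {ι}.
Taking the union of these: int(A) = {ι}.
cl(A) = ⋂ {C closed : A ⊆ C}. Closed sets containing A: {ι}, {θ, ι, κ}.
Intersecting these: cl(A) = {ι}.
∂A = cl(A) ∖ int(A) = {ι} ∖ {ι} = ∅.


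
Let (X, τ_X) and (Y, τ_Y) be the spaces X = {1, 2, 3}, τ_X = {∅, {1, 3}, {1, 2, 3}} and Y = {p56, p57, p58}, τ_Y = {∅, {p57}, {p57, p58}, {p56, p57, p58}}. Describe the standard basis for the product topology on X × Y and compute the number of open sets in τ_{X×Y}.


Basis B = {∅ × ∅, {1, 3} × {p57}, {1, 2, 3} × {p57}, {1, 3} × {p57, p58}, {1, 3} × {p56, p57, p58}, {1, 2, 3} × {p57, p58}, {1, 2, 3} × {p56, p57, p58}}; |τ_{X×Y}| = 10.

Enumerate products U × V with U ∈ τ_X, V ∈ τ_Y (deduplicated):
  ∅ × ∅ = {} (∅)
  {1, 3} × {p57} = {(1,p57), (3,p57)}
  {1, 2, 3} × {p57} = {(1,p57), (2,p57), (3,p57)}
  {1, 3} × {p57, p58} = {(1,p57), (1,p58), (3,p57), (3,p58)}
  {1, 3} × {p56, p57, p58} = {(1,p56), (1,p57), (1,p58), (3,p56), (3,p57), (3,p58)}
  {1, 2, 3} × {p57, p58} = {(1,p57), (1,p58), (2,p57), (2,p58), (3,p57), (3,p58)}
  {1, 2, 3} × {p56, p57, p58} = {(1,p56), (1,p57), (1,p58), (2,p56), (2,p57), (2,p58), (3,p56), (3,p57), (3,p58)}
These 7 distinct sets form the basis B.
Close under arbitrary unions to get τ_{X×Y}; counting gives |τ_{X×Y}| = 10.


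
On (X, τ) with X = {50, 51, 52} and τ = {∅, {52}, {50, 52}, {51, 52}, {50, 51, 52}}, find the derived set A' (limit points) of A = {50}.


A' = ∅

For each x ∈ X, list the open sets U ∈ τ with x ∈ U, then check whether U ∩ (A ∖ {x}) ≠ ∅ for every such U.
  x = 50: open {50, 52} ∋ x has {50, 52} ∩ (A ∖ {50}) = ∅, so x is NOT a limit point.
  x = 51: open {51, 52} ∋ x has {51, 52} ∩ (A ∖ {51}) = ∅, so x is NOT a limit point.
  x = 52: open {52} ∋ x has {52} ∩ (A ∖ {52}) = ∅, so x is NOT a limit point.
Collecting: A' = ∅.


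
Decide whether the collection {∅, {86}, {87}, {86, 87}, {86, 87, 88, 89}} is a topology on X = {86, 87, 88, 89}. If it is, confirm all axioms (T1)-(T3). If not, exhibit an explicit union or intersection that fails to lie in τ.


τ IS a topology on X.

Axiom (T1): ∅ ∈ τ? Yes; X ∈ τ? Yes.
Axiom (T2/T3): check pairwise unions and intersections of members of τ.
All pairwise intersections and unions checked — each lies in τ. Therefore τ satisfies (T1), (T2), (T3): it IS a topology on X.


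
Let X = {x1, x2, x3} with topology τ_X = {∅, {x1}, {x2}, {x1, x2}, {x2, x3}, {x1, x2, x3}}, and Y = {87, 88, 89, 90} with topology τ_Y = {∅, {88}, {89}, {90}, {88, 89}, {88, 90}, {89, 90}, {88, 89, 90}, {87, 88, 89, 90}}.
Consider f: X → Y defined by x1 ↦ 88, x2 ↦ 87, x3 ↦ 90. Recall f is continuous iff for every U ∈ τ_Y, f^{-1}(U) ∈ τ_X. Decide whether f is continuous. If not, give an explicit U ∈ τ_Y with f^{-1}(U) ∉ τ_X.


f is NOT continuous.

Compute f^{-1}(U) for each U ∈ τ_Y:
  U = ∅: f^{-1}(U) = ∅ ∈ τ_X ✓.
  U = {88}: f^{-1}(U) = {x1} ∈ τ_X ✓.
  U = {89}: f^{-1}(U) = ∅ ∈ τ_X ✓.
  U = {90}: f^{-1}(U) = {x3} ∉ τ_X ✗.
  U = {88, 89}: f^{-1}(U) = {x1} ∈ τ_X ✓.
  U = {88, 90}: f^{-1}(U) = {x1, x3} ∉ τ_X ✗.
  U = {89, 90}: f^{-1}(U) = {x3} ∉ τ_X ✗.
  U = {88, 89, 90}: f^{-1}(U) = {x1, x3} ∉ τ_X ✗.
  U = {87, 88, 89, 90}: f^{-1}(U) = {x1, x2, x3} ∈ τ_X ✓.
Found U = {90} with f^{-1}(U) = {x3} not in τ_X. Therefore f is NOT continuous.


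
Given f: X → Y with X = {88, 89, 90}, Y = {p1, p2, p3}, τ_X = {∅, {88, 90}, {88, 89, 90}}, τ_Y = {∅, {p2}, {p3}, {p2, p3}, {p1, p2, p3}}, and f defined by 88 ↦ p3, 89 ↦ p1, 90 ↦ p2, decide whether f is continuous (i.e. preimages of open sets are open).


f is NOT continuous.

Compute f^{-1}(U) for each U ∈ τ_Y:
  U = ∅: f^{-1}(U) = ∅ ∈ τ_X ✓.
  U = {p2}: f^{-1}(U) = {90} ∉ τ_X ✗.
  U = {p3}: f^{-1}(U) = {88} ∉ τ_X ✗.
  U = {p2, p3}: f^{-1}(U) = {88, 90} ∈ τ_X ✓.
  U = {p1, p2, p3}: f^{-1}(U) = {88, 89, 90} ∈ τ_X ✓.
Found U = {p2} with f^{-1}(U) = {90} not in τ_X. Therefore f is NOT continuous.


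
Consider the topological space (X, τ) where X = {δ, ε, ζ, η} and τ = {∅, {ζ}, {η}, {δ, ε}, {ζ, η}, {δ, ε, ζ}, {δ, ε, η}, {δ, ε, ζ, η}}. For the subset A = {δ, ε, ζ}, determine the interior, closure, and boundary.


int(A) = {δ, ε, ζ}, cl(A) = {δ, ε, ζ}, ∂A = ∅.

Closed sets in (X, τ) are complements of opens:
  closed(X, τ) = {∅, {ζ}, {η}, {δ, ε}, {ζ, η}, {δ, ε, ζ}, {δ, ε, η}, {δ, ε, ζ, η}}.
int(A) = ⋃ {U ∈ τ : U ⊆ A}. Opens contained in A: ∅, {ζ}, {δ, ε}, {δ, ε, ζ}.
Taking the union of these: int(A) = {δ, ε, ζ}.
cl(A) = ⋂ {C closed : A ⊆ C}. Closed sets containing A: {δ, ε, ζ}, {δ, ε, ζ, η}.
Intersecting these: cl(A) = {δ, ε, ζ}.
∂A = cl(A) ∖ int(A) = {δ, ε, ζ} ∖ {δ, ε, ζ} = ∅.


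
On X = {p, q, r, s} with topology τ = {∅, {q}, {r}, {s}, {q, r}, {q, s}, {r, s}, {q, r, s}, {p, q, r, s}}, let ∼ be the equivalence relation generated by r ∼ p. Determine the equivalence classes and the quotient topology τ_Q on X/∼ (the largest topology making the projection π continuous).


X/∼ = {[p=r], [q], [s]}; |τ_Q| = 5.

Equivalence classes: [p=r], [q], [s].
Quotient map π: X → X/∼ sends p ↦ [p=r], q ↦ [q], r ↦ [p=r], s ↦ [s].
For each subset V ⊆ X/∼, compute π^{-1}(V) ⊆ X and check whether π^{-1}(V) ∈ τ. V is open in τ_Q iff π^{-1}(V) ∈ τ.
  V = {}: π^{-1}(V) = ∅ ∈ τ ✓.
  V = {[p=r]}: π^{-1}(V) = {p, r} ∉ τ ✗.
  V = {[q]}: π^{-1}(V) = {q} ∈ τ ✓.
  V = {[p=r], [q]}: π^{-1}(V) = {p, q, r} ∉ τ ✗.
  V = {[s]}: π^{-1}(V) = {s} ∈ τ ✓.
  V = {[p=r], [s]}: π^{-1}(V) = {p, r, s} ∉ τ ✗.
  V = {[q], [s]}: π^{-1}(V) = {q, s} ∈ τ ✓.
  V = {[p=r], [q], [s]}: π^{-1}(V) = {p, q, r, s} ∈ τ ✓.
Open sets in the quotient: τ_Q = {{}, {[q]}, {[s]}, {[q], [s]}, {[p=r], [q], [s]}} (5 elements).


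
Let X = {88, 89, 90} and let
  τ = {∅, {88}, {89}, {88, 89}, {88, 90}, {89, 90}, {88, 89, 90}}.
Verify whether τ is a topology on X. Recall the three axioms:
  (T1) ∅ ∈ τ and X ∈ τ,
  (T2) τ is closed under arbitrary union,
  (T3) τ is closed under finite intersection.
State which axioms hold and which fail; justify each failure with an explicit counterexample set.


τ is NOT a topology on X.

Axiom (T1): ∅ ∈ τ? Yes; X ∈ τ? Yes.
Axiom (T2/T3): check pairwise unions and intersections of members of τ.
Counterexample for (T3): {88, 90} ∩ {89, 90} = {90} ∉ τ. Therefore τ is NOT a topology.


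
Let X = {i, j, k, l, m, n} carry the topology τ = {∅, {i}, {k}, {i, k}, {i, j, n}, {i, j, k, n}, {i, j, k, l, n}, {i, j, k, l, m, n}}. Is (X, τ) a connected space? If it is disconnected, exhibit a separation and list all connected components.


(X, τ) is connected.

Find clopen sets (U ∈ τ with X ∖ U ∈ τ):
  U = ∅, X ∖ U = {i, j, k, l, m, n} — both open, so U is clopen.
  U = {i, j, k, l, m, n}, X ∖ U = ∅ — both open, so U is clopen.
Only trivial clopens (∅ and X) exist, so (X, τ) is connected.
Compute connected components by grouping points that agree on all clopens:
  component: {i, j, k, l, m, n}


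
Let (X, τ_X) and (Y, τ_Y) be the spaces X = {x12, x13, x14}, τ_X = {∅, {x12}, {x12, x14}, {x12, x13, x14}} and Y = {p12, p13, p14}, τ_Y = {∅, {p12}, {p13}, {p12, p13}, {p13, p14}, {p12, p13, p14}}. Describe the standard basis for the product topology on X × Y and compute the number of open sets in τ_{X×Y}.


Basis B = {∅ × ∅, {x12} × {p12}, {x12} × {p13}, {x12} × {p12, p13}, {x12, x14} × {p12}, {x12} × {p13, p14}, {x12, x14} × {p13}, {x12} × {p12, p13, p14}, {x12, x13, x14} × {p12}, {x12, x13, x14} × {p13}, {x12, x14} × {p12, p13}, {x12, x14} × {p13, p14}, {x12, x14} × {p12, p13, p14}, {x12, x13, x14} × {p12, p13}, {x12, x13, x14} × {p13, p14}, {x12, x13, x14} × {p12, p13, p14}}; |τ_{X×Y}| = 40.

Enumerate products U × V with U ∈ τ_X, V ∈ τ_Y (deduplicated):
  ∅ × ∅ = {} (∅)
  {x12} × {p12} = {(x12,p12)}
  {x12} × {p13} = {(x12,p13)}
  {x12} × {p12, p13} = {(x12,p12), (x12,p13)}
  {x12, x14} × {p12} = {(x12,p12), (x14,p12)}
  {x12} × {p13, p14} = {(x12,p13), (x12,p14)}
  {x12, x14} × {p13} = {(x12,p13), (x14,p13)}
  {x12} × {p12, p13, p14} = {(x12,p12), (x12,p13), (x12,p14)}
  {x12, x13, x14} × {p12} = {(x12,p12), (x13,p12), (x14,p12)}
  {x12, x13, x14} × {p13} = {(x12,p13), (x13,p13), (x14,p13)}
  {x12, x14} × {p12, p13} = {(x12,p12), (x12,p13), (x14,p12), (x14,p13)}
  {x12, x14} × {p13, p14} = {(x12,p13), (x12,p14), (x14,p13), (x14,p14)}
  {x12, x14} × {p12, p13, p14} = {(x12,p12), (x12,p13), (x12,p14), (x14,p12), (x14,p13), (x14,p14)}
  {x12, x13, x14} × {p12, p13} = {(x12,p12), (x12,p13), (x13,p12), (x13,p13), (x14,p12), (x14,p13)}
  {x12, x13, x14} × {p13, p14} = {(x12,p13), (x12,p14), (x13,p13), (x13,p14), (x14,p13), (x14,p14)}
  {x12, x13, x14} × {p12, p13, p14} = {(x12,p12), (x12,p13), (x12,p14), (x13,p12), (x13,p13), (x13,p14), (x14,p12), (x14,p13), (x14,p14)}
These 16 distinct sets form the basis B.
Close under arbitrary unions to get τ_{X×Y}; counting gives |τ_{X×Y}| = 40.


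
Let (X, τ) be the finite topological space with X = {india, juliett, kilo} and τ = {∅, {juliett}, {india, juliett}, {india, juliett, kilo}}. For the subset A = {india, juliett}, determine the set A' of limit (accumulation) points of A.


A' = {india, kilo}

For each x ∈ X, list the open sets U ∈ τ with x ∈ U, then check whether U ∩ (A ∖ {x}) ≠ ∅ for every such U.
  x = india: opens ∋ x are {india, juliett}, {india, juliett, kilo}; each meets A ∖ {india}, so x IS a limit point.
  x = juliett: open {juliett} ∋ x has {juliett} ∩ (A ∖ {juliett}) = ∅, so x is NOT a limit point.
  x = kilo: opens ∋ x are {india, juliett, kilo}; each meets A ∖ {kilo}, so x IS a limit point.
Collecting: A' = {india, kilo}.


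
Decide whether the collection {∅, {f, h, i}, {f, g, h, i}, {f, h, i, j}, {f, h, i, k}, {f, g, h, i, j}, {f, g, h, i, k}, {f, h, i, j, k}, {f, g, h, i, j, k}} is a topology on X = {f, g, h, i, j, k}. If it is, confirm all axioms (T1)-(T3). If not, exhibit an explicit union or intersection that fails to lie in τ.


τ IS a topology on X.

Axiom (T1): ∅ ∈ τ? Yes; X ∈ τ? Yes.
Axiom (T2/T3): check pairwise unions and intersections of members of τ.
All pairwise intersections and unions checked — each lies in τ. Therefore τ satisfies (T1), (T2), (T3): it IS a topology on X.


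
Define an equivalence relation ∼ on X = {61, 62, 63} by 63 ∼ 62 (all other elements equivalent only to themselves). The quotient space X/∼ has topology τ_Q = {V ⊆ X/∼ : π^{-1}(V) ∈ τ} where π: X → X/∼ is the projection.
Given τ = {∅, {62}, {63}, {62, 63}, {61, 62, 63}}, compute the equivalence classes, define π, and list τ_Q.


X/∼ = {[61], [62=63]}; |τ_Q| = 3.

Equivalence classes: [61], [62=63].
Quotient map π: X → X/∼ sends 61 ↦ [61], 62 ↦ [62=63], 63 ↦ [62=63].
For each subset V ⊆ X/∼, compute π^{-1}(V) ⊆ X and check whether π^{-1}(V) ∈ τ. V is open in τ_Q iff π^{-1}(V) ∈ τ.
  V = {}: π^{-1}(V) = ∅ ∈ τ ✓.
  V = {[61]}: π^{-1}(V) = {61} ∉ τ ✗.
  V = {[62=63]}: π^{-1}(V) = {62, 63} ∈ τ ✓.
  V = {[61], [62=63]}: π^{-1}(V) = {61, 62, 63} ∈ τ ✓.
Open sets in the quotient: τ_Q = {{}, {[62=63]}, {[61], [62=63]}} (3 elements).


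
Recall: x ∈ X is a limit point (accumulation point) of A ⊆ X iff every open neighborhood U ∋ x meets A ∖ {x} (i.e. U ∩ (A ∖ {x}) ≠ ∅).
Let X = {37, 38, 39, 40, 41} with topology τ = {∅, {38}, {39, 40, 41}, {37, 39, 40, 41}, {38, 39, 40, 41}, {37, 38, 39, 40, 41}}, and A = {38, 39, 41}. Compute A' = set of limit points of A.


A' = {37, 39, 40, 41}

For each x ∈ X, list the open sets U ∈ τ with x ∈ U, then check whether U ∩ (A ∖ {x}) ≠ ∅ for every such U.
  x = 37: opens ∋ x are {37, 39, 40, 41}, {37, 38, 39, 40, 41}; each meets A ∖ {37}, so x IS a limit point.
  x = 38: open {38} ∋ x has {38} ∩ (A ∖ {38}) = ∅, so x is NOT a limit point.
  x = 39: opens ∋ x are {39, 40, 41}, {37, 39, 40, 41}, {38, 39, 40, 41}, {37, 38, 39, 40, 41}; each meets A ∖ {39}, so x IS a limit point.
  x = 40: opens ∋ x are {39, 40, 41}, {37, 39, 40, 41}, {38, 39, 40, 41}, {37, 38, 39, 40, 41}; each meets A ∖ {40}, so x IS a limit point.
  x = 41: opens ∋ x are {39, 40, 41}, {37, 39, 40, 41}, {38, 39, 40, 41}, {37, 38, 39, 40, 41}; each meets A ∖ {41}, so x IS a limit point.
Collecting: A' = {37, 39, 40, 41}.


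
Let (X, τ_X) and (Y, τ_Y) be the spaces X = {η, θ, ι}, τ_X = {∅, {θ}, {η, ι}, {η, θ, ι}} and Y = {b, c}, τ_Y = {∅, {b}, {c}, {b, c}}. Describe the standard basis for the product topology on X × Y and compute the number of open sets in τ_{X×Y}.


Basis B = {∅ × ∅, {θ} × {b}, {θ} × {c}, {η, ι} × {b}, {η, ι} × {c}, {θ} × {b, c}, {η, θ, ι} × {b}, {η, θ, ι} × {c}, {η, ι} × {b, c}, {η, θ, ι} × {b, c}}; |τ_{X×Y}| = 16.

Enumerate products U × V with U ∈ τ_X, V ∈ τ_Y (deduplicated):
  ∅ × ∅ = {} (∅)
  {θ} × {b} = {(θ,b)}
  {θ} × {c} = {(θ,c)}
  {η, ι} × {b} = {(η,b), (ι,b)}
  {η, ι} × {c} = {(η,c), (ι,c)}
  {θ} × {b, c} = {(θ,b), (θ,c)}
  {η, θ, ι} × {b} = {(η,b), (θ,b), (ι,b)}
  {η, θ, ι} × {c} = {(η,c), (θ,c), (ι,c)}
  {η, ι} × {b, c} = {(η,b), (η,c), (ι,b), (ι,c)}
  {η, θ, ι} × {b, c} = {(η,b), (η,c), (θ,b), (θ,c), (ι,b), (ι,c)}
These 10 distinct sets form the basis B.
Close under arbitrary unions to get τ_{X×Y}; counting gives |τ_{X×Y}| = 16.


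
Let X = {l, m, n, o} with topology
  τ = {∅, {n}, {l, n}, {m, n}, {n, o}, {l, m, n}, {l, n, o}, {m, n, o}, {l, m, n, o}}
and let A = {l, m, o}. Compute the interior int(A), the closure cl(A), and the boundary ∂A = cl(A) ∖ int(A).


int(A) = ∅, cl(A) = {l, m, o}, ∂A = {l, m, o}.

Closed sets in (X, τ) are complements of opens:
  closed(X, τ) = {∅, {l}, {m}, {o}, {l, m}, {l, o}, {m, o}, {l, m, o}, {l, m, n, o}}.
int(A) = ⋃ {U ∈ τ : U ⊆ A}. Opens contained in A: ∅.
Taking the union of these: int(A) = ∅.
cl(A) = ⋂ {C closed : A ⊆ C}. Closed sets containing A: {l, m, o}, {l, m, n, o}.
Intersecting these: cl(A) = {l, m, o}.
∂A = cl(A) ∖ int(A) = {l, m, o} ∖ ∅ = {l, m, o}.


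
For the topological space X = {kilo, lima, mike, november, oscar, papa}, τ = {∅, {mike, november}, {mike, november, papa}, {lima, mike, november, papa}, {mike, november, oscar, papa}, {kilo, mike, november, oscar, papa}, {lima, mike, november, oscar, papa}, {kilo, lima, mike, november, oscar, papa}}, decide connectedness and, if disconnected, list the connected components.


(X, τ) is connected.

Find clopen sets (U ∈ τ with X ∖ U ∈ τ):
  U = ∅, X ∖ U = {kilo, lima, mike, november, oscar, papa} — both open, so U is clopen.
  U = {kilo, lima, mike, november, oscar, papa}, X ∖ U = ∅ — both open, so U is clopen.
Only trivial clopens (∅ and X) exist, so (X, τ) is connected.
Compute connected components by grouping points that agree on all clopens:
  component: {kilo, lima, mike, november, oscar, papa}


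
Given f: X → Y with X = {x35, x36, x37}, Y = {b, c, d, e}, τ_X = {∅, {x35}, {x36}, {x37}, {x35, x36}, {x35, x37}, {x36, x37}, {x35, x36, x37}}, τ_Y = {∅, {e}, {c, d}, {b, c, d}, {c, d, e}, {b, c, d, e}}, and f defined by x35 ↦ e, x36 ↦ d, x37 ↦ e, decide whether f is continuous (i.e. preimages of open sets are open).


f IS continuous.

Compute f^{-1}(U) for each U ∈ τ_Y:
  U = ∅: f^{-1}(U) = ∅ ∈ τ_X ✓.
  U = {e}: f^{-1}(U) = {x35, x37} ∈ τ_X ✓.
  U = {c, d}: f^{-1}(U) = {x36} ∈ τ_X ✓.
  U = {b, c, d}: f^{-1}(U) = {x36} ∈ τ_X ✓.
  U = {c, d, e}: f^{-1}(U) = {x35, x36, x37} ∈ τ_X ✓.
  U = {b, c, d, e}: f^{-1}(U) = {x35, x36, x37} ∈ τ_X ✓.
Every preimage lies in τ_X, so f IS continuous.


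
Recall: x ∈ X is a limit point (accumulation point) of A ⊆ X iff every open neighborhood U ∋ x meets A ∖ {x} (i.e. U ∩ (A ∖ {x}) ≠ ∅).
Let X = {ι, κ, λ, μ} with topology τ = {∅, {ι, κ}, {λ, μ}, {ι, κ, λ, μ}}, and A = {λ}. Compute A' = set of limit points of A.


A' = {μ}

For each x ∈ X, list the open sets U ∈ τ with x ∈ U, then check whether U ∩ (A ∖ {x}) ≠ ∅ for every such U.
  x = ι: open {ι, κ} ∋ x has {ι, κ} ∩ (A ∖ {ι}) = ∅, so x is NOT a limit point.
  x = κ: open {ι, κ} ∋ x has {ι, κ} ∩ (A ∖ {κ}) = ∅, so x is NOT a limit point.
  x = λ: open {λ, μ} ∋ x has {λ, μ} ∩ (A ∖ {λ}) = ∅, so x is NOT a limit point.
  x = μ: opens ∋ x are {λ, μ}, {ι, κ, λ, μ}; each meets A ∖ {μ}, so x IS a limit point.
Collecting: A' = {μ}.


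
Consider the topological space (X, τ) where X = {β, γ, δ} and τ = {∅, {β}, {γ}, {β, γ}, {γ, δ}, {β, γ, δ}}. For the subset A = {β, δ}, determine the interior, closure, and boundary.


int(A) = {β}, cl(A) = {β, δ}, ∂A = {δ}.

Closed sets in (X, τ) are complements of opens:
  closed(X, τ) = {∅, {β}, {δ}, {β, δ}, {γ, δ}, {β, γ, δ}}.
int(A) = ⋃ {U ∈ τ : U ⊆ A}. Opens contained in A: ∅, {β}.
Taking the union of these: int(A) = {β}.
cl(A) = ⋂ {C closed : A ⊆ C}. Closed sets containing A: {β, δ}, {β, γ, δ}.
Intersecting these: cl(A) = {β, δ}.
∂A = cl(A) ∖ int(A) = {β, δ} ∖ {β} = {δ}.


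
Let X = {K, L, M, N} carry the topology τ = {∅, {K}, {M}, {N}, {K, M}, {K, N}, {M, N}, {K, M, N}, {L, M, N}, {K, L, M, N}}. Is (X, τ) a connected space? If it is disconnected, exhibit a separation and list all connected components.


(X, τ) is disconnected; components = [{K}, {L, M, N}].

Find clopen sets (U ∈ τ with X ∖ U ∈ τ):
  U = ∅, X ∖ U = {K, L, M, N} — both open, so U is clopen.
  U = {K}, X ∖ U = {L, M, N} — both open, so U is clopen.
  U = {L, M, N}, X ∖ U = {K} — both open, so U is clopen.
  U = {K, L, M, N}, X ∖ U = ∅ — both open, so U is clopen.
Nontrivial clopen(s) exist: e.g. {L, M, N}. So (X, τ) is disconnected.
Compute connected components by grouping points that agree on all clopens:
  component: {K}
  component: {L, M, N}


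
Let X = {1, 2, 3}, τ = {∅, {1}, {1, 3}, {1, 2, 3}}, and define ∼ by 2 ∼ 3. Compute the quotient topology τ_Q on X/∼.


X/∼ = {[1], [2=3]}; |τ_Q| = 3.

Equivalence classes: [1], [2=3].
Quotient map π: X → X/∼ sends 1 ↦ [1], 2 ↦ [2=3], 3 ↦ [2=3].
For each subset V ⊆ X/∼, compute π^{-1}(V) ⊆ X and check whether π^{-1}(V) ∈ τ. V is open in τ_Q iff π^{-1}(V) ∈ τ.
  V = {}: π^{-1}(V) = ∅ ∈ τ ✓.
  V = {[1]}: π^{-1}(V) = {1} ∈ τ ✓.
  V = {[2=3]}: π^{-1}(V) = {2, 3} ∉ τ ✗.
  V = {[1], [2=3]}: π^{-1}(V) = {1, 2, 3} ∈ τ ✓.
Open sets in the quotient: τ_Q = {{}, {[1]}, {[1], [2=3]}} (3 elements).


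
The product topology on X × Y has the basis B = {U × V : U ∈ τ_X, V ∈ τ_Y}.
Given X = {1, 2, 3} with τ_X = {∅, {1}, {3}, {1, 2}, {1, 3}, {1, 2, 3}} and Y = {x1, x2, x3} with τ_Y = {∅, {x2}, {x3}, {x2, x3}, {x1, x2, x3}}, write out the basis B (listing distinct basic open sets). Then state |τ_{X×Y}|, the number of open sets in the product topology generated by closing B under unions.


Basis B = {∅ × ∅, {1} × {x2}, {1} × {x3}, {3} × {x2}, {3} × {x3}, {1} × {x2, x3}, {1, 2} × {x2}, {1, 3} × {x2}, {1, 2} × {x3}, {1, 3} × {x3}, {3} × {x2, x3}, {1} × {x1, x2, x3}, {1, 2, 3} × {x2}, {1, 2, 3} × {x3}, {3} × {x1, x2, x3}, {1, 2} × {x2, x3}, {1, 3} × {x2, x3}, {1, 2} × {x1, x2, x3}, {1, 3} × {x1, x2, x3}, {1, 2, 3} × {x2, x3}, {1, 2, 3} × {x1, x2, x3}}; |τ_{X×Y}| = 70.

Enumerate products U × V with U ∈ τ_X, V ∈ τ_Y (deduplicated):
  ∅ × ∅ = {} (∅)
  {1} × {x2} = {(1,x2)}
  {1} × {x3} = {(1,x3)}
  {3} × {x2} = {(3,x2)}
  {3} × {x3} = {(3,x3)}
  {1} × {x2, x3} = {(1,x2), (1,x3)}
  {1, 2} × {x2} = {(1,x2), (2,x2)}
  {1, 3} × {x2} = {(1,x2), (3,x2)}
  {1, 2} × {x3} = {(1,x3), (2,x3)}
  {1, 3} × {x3} = {(1,x3), (3,x3)}
  {3} × {x2, x3} = {(3,x2), (3,x3)}
  {1} × {x1, x2, x3} = {(1,x1), (1,x2), (1,x3)}
  {1, 2, 3} × {x2} = {(1,x2), (2,x2), (3,x2)}
  {1, 2, 3} × {x3} = {(1,x3), (2,x3), (3,x3)}
  {3} × {x1, x2, x3} = {(3,x1), (3,x2), (3,x3)}
  {1, 2} × {x2, x3} = {(1,x2), (1,x3), (2,x2), (2,x3)}
  {1, 3} × {x2, x3} = {(1,x2), (1,x3), (3,x2), (3,x3)}
  {1, 2} × {x1, x2, x3} = {(1,x1), (1,x2), (1,x3), (2,x1), (2,x2), (2,x3)}
  {1, 3} × {x1, x2, x3} = {(1,x1), (1,x2), (1,x3), (3,x1), (3,x2), (3,x3)}
  {1, 2, 3} × {x2, x3} = {(1,x2), (1,x3), (2,x2), (2,x3), (3,x2), (3,x3)}
  {1, 2, 3} × {x1, x2, x3} = {(1,x1), (1,x2), (1,x3), (2,x1), (2,x2), (2,x3), (3,x1), (3,x2), (3,x3)}
These 21 distinct sets form the basis B.
Close under arbitrary unions to get τ_{X×Y}; counting gives |τ_{X×Y}| = 70.
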